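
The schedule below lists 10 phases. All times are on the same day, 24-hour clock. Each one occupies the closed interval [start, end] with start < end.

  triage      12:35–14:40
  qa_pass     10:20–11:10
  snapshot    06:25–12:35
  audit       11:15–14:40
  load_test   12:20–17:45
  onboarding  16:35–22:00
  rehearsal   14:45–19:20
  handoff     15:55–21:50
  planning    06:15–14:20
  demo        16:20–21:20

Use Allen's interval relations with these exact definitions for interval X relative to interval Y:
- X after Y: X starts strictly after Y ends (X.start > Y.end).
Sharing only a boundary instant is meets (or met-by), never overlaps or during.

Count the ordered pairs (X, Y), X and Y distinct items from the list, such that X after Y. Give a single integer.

23

Checking all 90 ordered pairs for relation 'after'; matching pairs in alphabetical order:
(audit, qa_pass): audit after qa_pass ✓
(demo, audit): demo after audit ✓
(demo, planning): demo after planning ✓
(demo, qa_pass): demo after qa_pass ✓
(demo, snapshot): demo after snapshot ✓
(demo, triage): demo after triage ✓
(handoff, audit): handoff after audit ✓
(handoff, planning): handoff after planning ✓
(handoff, qa_pass): handoff after qa_pass ✓
(handoff, snapshot): handoff after snapshot ✓
(handoff, triage): handoff after triage ✓
(load_test, qa_pass): load_test after qa_pass ✓
(onboarding, audit): onboarding after audit ✓
(onboarding, planning): onboarding after planning ✓
(onboarding, qa_pass): onboarding after qa_pass ✓
(onboarding, snapshot): onboarding after snapshot ✓
(onboarding, triage): onboarding after triage ✓
(rehearsal, audit): rehearsal after audit ✓
(rehearsal, planning): rehearsal after planning ✓
(rehearsal, qa_pass): rehearsal after qa_pass ✓
(rehearsal, snapshot): rehearsal after snapshot ✓
(rehearsal, triage): rehearsal after triage ✓
(triage, qa_pass): triage after qa_pass ✓
Count: 23.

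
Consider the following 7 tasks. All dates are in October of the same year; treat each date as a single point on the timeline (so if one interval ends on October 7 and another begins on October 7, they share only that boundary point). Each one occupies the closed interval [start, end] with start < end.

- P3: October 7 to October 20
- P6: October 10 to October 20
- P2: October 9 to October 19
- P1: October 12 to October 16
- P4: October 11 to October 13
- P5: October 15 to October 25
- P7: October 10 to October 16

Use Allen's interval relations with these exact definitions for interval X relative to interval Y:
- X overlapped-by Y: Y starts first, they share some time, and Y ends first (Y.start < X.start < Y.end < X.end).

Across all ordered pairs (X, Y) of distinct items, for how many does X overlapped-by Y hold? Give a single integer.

Checking all 42 ordered pairs for relation 'overlapped-by'; matching pairs in alphabetical order:
(P1, P4): P1 overlapped-by P4 ✓
(P5, P1): P5 overlapped-by P1 ✓
(P5, P2): P5 overlapped-by P2 ✓
(P5, P3): P5 overlapped-by P3 ✓
(P5, P6): P5 overlapped-by P6 ✓
(P5, P7): P5 overlapped-by P7 ✓
(P6, P2): P6 overlapped-by P2 ✓
Count: 7.

7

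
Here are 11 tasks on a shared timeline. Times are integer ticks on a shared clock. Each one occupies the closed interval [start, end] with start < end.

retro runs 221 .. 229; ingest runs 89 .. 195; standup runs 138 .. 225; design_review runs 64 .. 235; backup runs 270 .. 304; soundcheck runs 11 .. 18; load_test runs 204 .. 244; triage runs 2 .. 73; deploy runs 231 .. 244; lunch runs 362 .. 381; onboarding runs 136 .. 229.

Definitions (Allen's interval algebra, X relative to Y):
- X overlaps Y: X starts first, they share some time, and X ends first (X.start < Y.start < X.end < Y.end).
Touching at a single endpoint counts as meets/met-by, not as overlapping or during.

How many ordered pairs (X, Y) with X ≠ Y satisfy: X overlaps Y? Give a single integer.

8

Checking all 110 ordered pairs for relation 'overlaps'; matching pairs in alphabetical order:
(design_review, deploy): design_review overlaps deploy ✓
(design_review, load_test): design_review overlaps load_test ✓
(ingest, onboarding): ingest overlaps onboarding ✓
(ingest, standup): ingest overlaps standup ✓
(onboarding, load_test): onboarding overlaps load_test ✓
(standup, load_test): standup overlaps load_test ✓
(standup, retro): standup overlaps retro ✓
(triage, design_review): triage overlaps design_review ✓
Count: 8.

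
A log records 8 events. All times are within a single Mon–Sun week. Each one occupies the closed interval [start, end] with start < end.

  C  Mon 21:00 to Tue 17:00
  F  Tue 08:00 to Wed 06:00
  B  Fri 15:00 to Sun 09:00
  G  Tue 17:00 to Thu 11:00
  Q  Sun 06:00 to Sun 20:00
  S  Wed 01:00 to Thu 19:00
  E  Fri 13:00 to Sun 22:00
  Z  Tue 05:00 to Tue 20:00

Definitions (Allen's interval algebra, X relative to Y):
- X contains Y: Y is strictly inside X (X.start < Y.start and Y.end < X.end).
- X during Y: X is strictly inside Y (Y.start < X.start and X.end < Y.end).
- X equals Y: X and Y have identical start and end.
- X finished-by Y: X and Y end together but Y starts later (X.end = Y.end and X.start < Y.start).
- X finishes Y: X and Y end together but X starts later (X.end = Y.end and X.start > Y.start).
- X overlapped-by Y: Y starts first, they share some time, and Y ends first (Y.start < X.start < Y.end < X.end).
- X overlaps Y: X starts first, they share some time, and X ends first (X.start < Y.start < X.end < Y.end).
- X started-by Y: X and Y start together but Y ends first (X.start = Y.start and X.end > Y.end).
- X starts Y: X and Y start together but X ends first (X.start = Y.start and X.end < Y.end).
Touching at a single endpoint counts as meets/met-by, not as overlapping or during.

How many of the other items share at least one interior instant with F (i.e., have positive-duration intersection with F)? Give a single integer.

4

Target F = [Tue 08:00, Wed 06:00].
B [Fri 15:00, Sun 09:00] → after → no.
C [Mon 21:00, Tue 17:00] → overlaps → counts.
E [Fri 13:00, Sun 22:00] → after → no.
G [Tue 17:00, Thu 11:00] → overlapped-by → counts.
Q [Sun 06:00, Sun 20:00] → after → no.
S [Wed 01:00, Thu 19:00] → overlapped-by → counts.
Z [Tue 05:00, Tue 20:00] → overlaps → counts.
Total: 4.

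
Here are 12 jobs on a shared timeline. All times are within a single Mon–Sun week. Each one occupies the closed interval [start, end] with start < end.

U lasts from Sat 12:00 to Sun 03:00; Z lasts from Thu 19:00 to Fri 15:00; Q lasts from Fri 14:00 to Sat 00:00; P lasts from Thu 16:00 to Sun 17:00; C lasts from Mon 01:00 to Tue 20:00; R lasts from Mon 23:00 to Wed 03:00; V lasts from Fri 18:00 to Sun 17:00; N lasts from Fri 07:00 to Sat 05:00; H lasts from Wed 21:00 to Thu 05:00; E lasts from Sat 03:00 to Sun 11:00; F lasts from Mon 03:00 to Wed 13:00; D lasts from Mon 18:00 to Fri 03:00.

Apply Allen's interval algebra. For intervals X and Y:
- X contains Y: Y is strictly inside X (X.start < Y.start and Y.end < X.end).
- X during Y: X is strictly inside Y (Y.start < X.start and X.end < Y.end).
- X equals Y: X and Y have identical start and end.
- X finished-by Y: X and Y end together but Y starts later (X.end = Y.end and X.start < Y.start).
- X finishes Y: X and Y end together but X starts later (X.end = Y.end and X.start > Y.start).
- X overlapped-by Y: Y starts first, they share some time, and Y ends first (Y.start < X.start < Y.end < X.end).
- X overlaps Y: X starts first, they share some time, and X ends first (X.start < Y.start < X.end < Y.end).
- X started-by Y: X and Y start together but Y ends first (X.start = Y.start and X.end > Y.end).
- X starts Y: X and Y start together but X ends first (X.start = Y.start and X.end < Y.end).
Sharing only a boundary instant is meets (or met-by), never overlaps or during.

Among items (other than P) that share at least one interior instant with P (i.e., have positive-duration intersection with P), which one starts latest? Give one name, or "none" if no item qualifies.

Target P = [Thu 16:00, Sun 17:00].
C [Mon 01:00, Tue 20:00] → before → excluded.
D [Mon 18:00, Fri 03:00] → overlaps → candidate.
E [Sat 03:00, Sun 11:00] → during → candidate.
F [Mon 03:00, Wed 13:00] → before → excluded.
H [Wed 21:00, Thu 05:00] → before → excluded.
N [Fri 07:00, Sat 05:00] → during → candidate.
Q [Fri 14:00, Sat 00:00] → during → candidate.
R [Mon 23:00, Wed 03:00] → before → excluded.
U [Sat 12:00, Sun 03:00] → during → candidate.
V [Fri 18:00, Sun 17:00] → finishes → candidate.
Z [Thu 19:00, Fri 15:00] → during → candidate.
Among candidates, latest start is Sat 12:00 → U.

U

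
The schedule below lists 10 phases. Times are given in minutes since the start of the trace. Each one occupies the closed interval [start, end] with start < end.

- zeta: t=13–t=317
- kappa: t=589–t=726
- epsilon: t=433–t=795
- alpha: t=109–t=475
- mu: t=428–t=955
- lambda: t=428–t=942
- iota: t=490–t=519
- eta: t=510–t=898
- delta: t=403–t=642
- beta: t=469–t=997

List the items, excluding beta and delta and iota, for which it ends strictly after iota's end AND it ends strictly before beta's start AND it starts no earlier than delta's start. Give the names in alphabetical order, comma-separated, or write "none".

Conditions: its end is strictly after iota's end (X.end > t=519) AND its end is strictly before beta's start (X.end < t=469) AND its start is no earlier than delta's start (X.start >= t=403).
alpha: end t=475 > t=519? ✗; end t=475 < t=469? ✗; start t=109 >= t=403? ✗ → no.
epsilon: end t=795 > t=519? ✓; end t=795 < t=469? ✗; start t=433 >= t=403? ✓ → no.
eta: end t=898 > t=519? ✓; end t=898 < t=469? ✗; start t=510 >= t=403? ✓ → no.
kappa: end t=726 > t=519? ✓; end t=726 < t=469? ✗; start t=589 >= t=403? ✓ → no.
lambda: end t=942 > t=519? ✓; end t=942 < t=469? ✗; start t=428 >= t=403? ✓ → no.
mu: end t=955 > t=519? ✓; end t=955 < t=469? ✗; start t=428 >= t=403? ✓ → no.
zeta: end t=317 > t=519? ✗; end t=317 < t=469? ✓; start t=13 >= t=403? ✗ → no.
Result: none.

none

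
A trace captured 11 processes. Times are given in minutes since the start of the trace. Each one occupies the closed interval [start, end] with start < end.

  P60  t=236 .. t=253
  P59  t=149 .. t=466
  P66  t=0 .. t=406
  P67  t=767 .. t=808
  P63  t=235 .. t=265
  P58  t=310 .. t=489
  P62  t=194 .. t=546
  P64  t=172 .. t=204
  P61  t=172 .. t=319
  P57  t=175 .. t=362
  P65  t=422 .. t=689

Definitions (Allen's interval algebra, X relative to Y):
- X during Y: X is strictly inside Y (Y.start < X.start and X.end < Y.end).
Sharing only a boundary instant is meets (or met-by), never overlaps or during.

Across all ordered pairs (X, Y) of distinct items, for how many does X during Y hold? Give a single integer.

18

Checking all 110 ordered pairs for relation 'during'; matching pairs in alphabetical order:
(P57, P59): P57 during P59 ✓
(P57, P66): P57 during P66 ✓
(P58, P62): P58 during P62 ✓
(P60, P57): P60 during P57 ✓
(P60, P59): P60 during P59 ✓
(P60, P61): P60 during P61 ✓
(P60, P62): P60 during P62 ✓
(P60, P63): P60 during P63 ✓
(P60, P66): P60 during P66 ✓
(P61, P59): P61 during P59 ✓
(P61, P66): P61 during P66 ✓
(P63, P57): P63 during P57 ✓
(P63, P59): P63 during P59 ✓
(P63, P61): P63 during P61 ✓
(P63, P62): P63 during P62 ✓
(P63, P66): P63 during P66 ✓
(P64, P59): P64 during P59 ✓
(P64, P66): P64 during P66 ✓
Count: 18.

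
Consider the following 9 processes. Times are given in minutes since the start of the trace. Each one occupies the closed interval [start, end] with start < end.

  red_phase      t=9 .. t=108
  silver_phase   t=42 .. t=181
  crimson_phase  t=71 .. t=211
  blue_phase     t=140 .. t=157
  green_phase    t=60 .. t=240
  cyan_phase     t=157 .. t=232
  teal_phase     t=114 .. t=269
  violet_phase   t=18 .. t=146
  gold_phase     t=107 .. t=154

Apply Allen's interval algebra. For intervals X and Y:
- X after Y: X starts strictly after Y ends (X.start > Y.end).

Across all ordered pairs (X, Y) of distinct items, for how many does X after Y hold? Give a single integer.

5

Checking all 72 ordered pairs for relation 'after'; matching pairs in alphabetical order:
(blue_phase, red_phase): blue_phase after red_phase ✓
(cyan_phase, gold_phase): cyan_phase after gold_phase ✓
(cyan_phase, red_phase): cyan_phase after red_phase ✓
(cyan_phase, violet_phase): cyan_phase after violet_phase ✓
(teal_phase, red_phase): teal_phase after red_phase ✓
Count: 5.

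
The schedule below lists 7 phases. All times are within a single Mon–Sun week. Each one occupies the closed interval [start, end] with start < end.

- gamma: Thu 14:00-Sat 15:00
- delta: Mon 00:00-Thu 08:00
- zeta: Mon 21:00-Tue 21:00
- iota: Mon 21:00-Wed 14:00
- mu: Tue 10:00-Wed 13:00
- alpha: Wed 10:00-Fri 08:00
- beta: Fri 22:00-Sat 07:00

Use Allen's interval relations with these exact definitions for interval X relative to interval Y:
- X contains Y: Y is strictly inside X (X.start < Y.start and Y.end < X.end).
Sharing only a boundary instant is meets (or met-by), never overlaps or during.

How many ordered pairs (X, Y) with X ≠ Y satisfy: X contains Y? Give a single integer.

Checking all 42 ordered pairs for relation 'contains'; matching pairs in alphabetical order:
(delta, iota): delta contains iota ✓
(delta, mu): delta contains mu ✓
(delta, zeta): delta contains zeta ✓
(gamma, beta): gamma contains beta ✓
(iota, mu): iota contains mu ✓
Count: 5.

5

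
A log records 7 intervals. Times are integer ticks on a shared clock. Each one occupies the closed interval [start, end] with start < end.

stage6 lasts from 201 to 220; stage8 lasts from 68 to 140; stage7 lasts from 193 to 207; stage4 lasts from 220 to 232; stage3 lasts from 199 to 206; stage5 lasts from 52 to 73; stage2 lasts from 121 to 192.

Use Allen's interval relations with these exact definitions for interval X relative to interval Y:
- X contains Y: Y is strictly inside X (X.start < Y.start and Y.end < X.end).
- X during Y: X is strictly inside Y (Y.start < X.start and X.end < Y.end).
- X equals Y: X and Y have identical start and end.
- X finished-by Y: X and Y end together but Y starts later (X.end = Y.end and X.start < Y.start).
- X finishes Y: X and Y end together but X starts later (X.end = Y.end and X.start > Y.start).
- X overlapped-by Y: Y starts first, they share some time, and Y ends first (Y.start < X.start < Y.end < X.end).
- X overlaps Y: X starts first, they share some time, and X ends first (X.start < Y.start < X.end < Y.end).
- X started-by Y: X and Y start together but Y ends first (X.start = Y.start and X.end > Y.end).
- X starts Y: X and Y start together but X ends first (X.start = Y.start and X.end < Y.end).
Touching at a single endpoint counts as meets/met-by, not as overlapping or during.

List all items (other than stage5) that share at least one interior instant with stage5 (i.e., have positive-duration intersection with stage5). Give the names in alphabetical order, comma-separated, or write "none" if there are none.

Target stage5 = [52, 73].
stage2 [121, 192] → after → no.
stage3 [199, 206] → after → no.
stage4 [220, 232] → after → no.
stage6 [201, 220] → after → no.
stage7 [193, 207] → after → no.
stage8 [68, 140] → overlapped-by → yes.
Result: stage8.

stage8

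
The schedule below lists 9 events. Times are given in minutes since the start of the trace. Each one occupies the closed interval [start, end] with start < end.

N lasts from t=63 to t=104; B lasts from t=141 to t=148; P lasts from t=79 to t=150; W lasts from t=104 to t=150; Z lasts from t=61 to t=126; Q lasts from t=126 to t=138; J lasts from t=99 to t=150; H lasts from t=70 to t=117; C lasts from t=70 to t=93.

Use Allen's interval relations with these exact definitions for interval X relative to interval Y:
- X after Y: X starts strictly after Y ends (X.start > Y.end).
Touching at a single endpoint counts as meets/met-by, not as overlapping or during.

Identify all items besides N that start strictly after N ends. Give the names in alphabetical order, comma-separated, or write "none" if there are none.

B, Q

Target N = [t=63, t=104].
B [t=141, t=148] → after → yes.
C [t=70, t=93] → during → no.
H [t=70, t=117] → overlapped-by → no.
J [t=99, t=150] → overlapped-by → no.
P [t=79, t=150] → overlapped-by → no.
Q [t=126, t=138] → after → yes.
W [t=104, t=150] → met-by → no.
Z [t=61, t=126] → contains → no.
Result: B, Q.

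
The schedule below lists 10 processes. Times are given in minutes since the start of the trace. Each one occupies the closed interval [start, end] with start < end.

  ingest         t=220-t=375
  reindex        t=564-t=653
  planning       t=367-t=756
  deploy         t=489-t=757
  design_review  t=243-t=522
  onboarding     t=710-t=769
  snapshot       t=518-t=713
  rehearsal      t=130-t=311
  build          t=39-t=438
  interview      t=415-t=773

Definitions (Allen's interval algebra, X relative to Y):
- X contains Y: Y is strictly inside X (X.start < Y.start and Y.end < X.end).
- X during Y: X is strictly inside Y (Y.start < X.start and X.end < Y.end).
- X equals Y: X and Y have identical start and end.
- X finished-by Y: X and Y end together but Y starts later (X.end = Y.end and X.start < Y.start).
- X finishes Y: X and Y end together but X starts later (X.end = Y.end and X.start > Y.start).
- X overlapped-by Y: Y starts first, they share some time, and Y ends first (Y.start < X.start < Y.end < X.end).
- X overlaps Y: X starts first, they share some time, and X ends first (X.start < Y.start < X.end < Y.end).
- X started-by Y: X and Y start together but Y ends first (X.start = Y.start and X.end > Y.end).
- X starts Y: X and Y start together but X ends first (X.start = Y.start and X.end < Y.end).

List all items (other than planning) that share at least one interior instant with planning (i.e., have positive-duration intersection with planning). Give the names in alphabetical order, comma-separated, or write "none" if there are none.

build, deploy, design_review, ingest, interview, onboarding, reindex, snapshot

Target planning = [t=367, t=756].
build [t=39, t=438] → overlaps → yes.
deploy [t=489, t=757] → overlapped-by → yes.
design_review [t=243, t=522] → overlaps → yes.
ingest [t=220, t=375] → overlaps → yes.
interview [t=415, t=773] → overlapped-by → yes.
onboarding [t=710, t=769] → overlapped-by → yes.
rehearsal [t=130, t=311] → before → no.
reindex [t=564, t=653] → during → yes.
snapshot [t=518, t=713] → during → yes.
Result: build, deploy, design_review, ingest, interview, onboarding, reindex, snapshot.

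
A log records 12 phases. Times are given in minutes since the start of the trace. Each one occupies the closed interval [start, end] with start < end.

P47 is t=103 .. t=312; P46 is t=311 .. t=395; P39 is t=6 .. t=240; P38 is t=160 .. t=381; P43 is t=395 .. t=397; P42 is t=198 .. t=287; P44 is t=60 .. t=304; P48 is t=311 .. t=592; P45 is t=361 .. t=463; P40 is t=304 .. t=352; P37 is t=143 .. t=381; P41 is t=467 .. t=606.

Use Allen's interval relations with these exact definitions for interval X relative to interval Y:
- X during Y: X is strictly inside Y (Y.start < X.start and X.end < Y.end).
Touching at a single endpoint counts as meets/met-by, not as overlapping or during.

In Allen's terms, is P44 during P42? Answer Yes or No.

P44 = [t=60, t=304], P42 = [t=198, t=287].
Actual relation of P44 to P42: contains.
Asked whether 'during' holds → No.

No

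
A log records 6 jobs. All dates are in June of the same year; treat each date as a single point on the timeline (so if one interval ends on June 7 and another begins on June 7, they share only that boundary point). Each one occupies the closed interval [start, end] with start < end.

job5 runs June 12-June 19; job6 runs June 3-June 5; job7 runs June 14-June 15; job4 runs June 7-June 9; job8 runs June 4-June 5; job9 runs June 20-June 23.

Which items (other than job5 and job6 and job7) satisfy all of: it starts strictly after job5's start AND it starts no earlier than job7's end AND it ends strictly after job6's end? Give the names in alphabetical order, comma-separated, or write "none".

job9

Conditions: its start is strictly after job5's start (X.start > June 12) AND its start is no earlier than job7's end (X.start >= June 15) AND its end is strictly after job6's end (X.end > June 5).
job4: start June 7 > June 12? ✗; start June 7 >= June 15? ✗; end June 9 > June 5? ✓ → no.
job8: start June 4 > June 12? ✗; start June 4 >= June 15? ✗; end June 5 > June 5? ✗ → no.
job9: start June 20 > June 12? ✓; start June 20 >= June 15? ✓; end June 23 > June 5? ✓ → yes.
Result: job9.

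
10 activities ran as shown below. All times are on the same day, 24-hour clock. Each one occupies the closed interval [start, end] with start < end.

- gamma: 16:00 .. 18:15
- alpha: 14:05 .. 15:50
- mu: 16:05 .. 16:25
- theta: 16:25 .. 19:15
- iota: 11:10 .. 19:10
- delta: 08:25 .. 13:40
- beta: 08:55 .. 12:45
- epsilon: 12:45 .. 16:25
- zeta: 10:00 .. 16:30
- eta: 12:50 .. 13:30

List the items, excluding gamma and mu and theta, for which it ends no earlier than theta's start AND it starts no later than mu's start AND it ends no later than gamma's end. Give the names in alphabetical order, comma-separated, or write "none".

Conditions: its end is no earlier than theta's start (X.end >= 16:25) AND its start is no later than mu's start (X.start <= 16:05) AND its end is no later than gamma's end (X.end <= 18:15).
alpha: end 15:50 >= 16:25? ✗; start 14:05 <= 16:05? ✓; end 15:50 <= 18:15? ✓ → no.
beta: end 12:45 >= 16:25? ✗; start 08:55 <= 16:05? ✓; end 12:45 <= 18:15? ✓ → no.
delta: end 13:40 >= 16:25? ✗; start 08:25 <= 16:05? ✓; end 13:40 <= 18:15? ✓ → no.
epsilon: end 16:25 >= 16:25? ✓; start 12:45 <= 16:05? ✓; end 16:25 <= 18:15? ✓ → yes.
eta: end 13:30 >= 16:25? ✗; start 12:50 <= 16:05? ✓; end 13:30 <= 18:15? ✓ → no.
iota: end 19:10 >= 16:25? ✓; start 11:10 <= 16:05? ✓; end 19:10 <= 18:15? ✗ → no.
zeta: end 16:30 >= 16:25? ✓; start 10:00 <= 16:05? ✓; end 16:30 <= 18:15? ✓ → yes.
Result: epsilon, zeta.

epsilon, zeta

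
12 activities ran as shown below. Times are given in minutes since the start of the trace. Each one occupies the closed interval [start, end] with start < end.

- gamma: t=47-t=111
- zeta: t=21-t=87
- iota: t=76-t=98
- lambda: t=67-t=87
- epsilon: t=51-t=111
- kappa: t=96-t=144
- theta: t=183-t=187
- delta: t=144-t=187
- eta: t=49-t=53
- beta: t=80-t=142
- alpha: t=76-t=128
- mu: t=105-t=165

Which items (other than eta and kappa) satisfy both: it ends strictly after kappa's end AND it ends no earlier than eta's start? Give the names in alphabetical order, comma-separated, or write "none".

delta, mu, theta

Conditions: its end is strictly after kappa's end (X.end > t=144) AND its end is no earlier than eta's start (X.end >= t=49).
alpha: end t=128 > t=144? ✗; end t=128 >= t=49? ✓ → no.
beta: end t=142 > t=144? ✗; end t=142 >= t=49? ✓ → no.
delta: end t=187 > t=144? ✓; end t=187 >= t=49? ✓ → yes.
epsilon: end t=111 > t=144? ✗; end t=111 >= t=49? ✓ → no.
gamma: end t=111 > t=144? ✗; end t=111 >= t=49? ✓ → no.
iota: end t=98 > t=144? ✗; end t=98 >= t=49? ✓ → no.
lambda: end t=87 > t=144? ✗; end t=87 >= t=49? ✓ → no.
mu: end t=165 > t=144? ✓; end t=165 >= t=49? ✓ → yes.
theta: end t=187 > t=144? ✓; end t=187 >= t=49? ✓ → yes.
zeta: end t=87 > t=144? ✗; end t=87 >= t=49? ✓ → no.
Result: delta, mu, theta.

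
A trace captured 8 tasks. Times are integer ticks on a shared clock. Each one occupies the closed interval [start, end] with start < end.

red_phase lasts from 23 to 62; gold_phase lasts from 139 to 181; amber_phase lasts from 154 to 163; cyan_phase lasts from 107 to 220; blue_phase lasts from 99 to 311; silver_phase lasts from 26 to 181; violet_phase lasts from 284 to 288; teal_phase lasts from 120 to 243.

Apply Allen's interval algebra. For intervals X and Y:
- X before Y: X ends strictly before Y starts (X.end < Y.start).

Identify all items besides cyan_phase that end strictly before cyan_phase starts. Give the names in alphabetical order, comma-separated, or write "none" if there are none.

red_phase

Target cyan_phase = [107, 220].
amber_phase [154, 163] → during → no.
blue_phase [99, 311] → contains → no.
gold_phase [139, 181] → during → no.
red_phase [23, 62] → before → yes.
silver_phase [26, 181] → overlaps → no.
teal_phase [120, 243] → overlapped-by → no.
violet_phase [284, 288] → after → no.
Result: red_phase.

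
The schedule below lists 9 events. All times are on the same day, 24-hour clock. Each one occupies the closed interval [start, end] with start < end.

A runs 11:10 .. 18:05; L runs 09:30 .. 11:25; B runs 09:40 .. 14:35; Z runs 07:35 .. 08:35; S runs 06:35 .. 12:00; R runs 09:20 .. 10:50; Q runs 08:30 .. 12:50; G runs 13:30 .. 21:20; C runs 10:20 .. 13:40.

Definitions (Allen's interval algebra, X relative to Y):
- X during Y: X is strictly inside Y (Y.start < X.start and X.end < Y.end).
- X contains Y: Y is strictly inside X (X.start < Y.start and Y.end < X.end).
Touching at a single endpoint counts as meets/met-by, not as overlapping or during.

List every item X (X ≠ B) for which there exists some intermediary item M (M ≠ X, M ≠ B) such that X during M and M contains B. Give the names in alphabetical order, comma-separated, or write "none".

Target B = [09:40, 14:35].
Intermediaries M with M contains B: none.
Union: none.

none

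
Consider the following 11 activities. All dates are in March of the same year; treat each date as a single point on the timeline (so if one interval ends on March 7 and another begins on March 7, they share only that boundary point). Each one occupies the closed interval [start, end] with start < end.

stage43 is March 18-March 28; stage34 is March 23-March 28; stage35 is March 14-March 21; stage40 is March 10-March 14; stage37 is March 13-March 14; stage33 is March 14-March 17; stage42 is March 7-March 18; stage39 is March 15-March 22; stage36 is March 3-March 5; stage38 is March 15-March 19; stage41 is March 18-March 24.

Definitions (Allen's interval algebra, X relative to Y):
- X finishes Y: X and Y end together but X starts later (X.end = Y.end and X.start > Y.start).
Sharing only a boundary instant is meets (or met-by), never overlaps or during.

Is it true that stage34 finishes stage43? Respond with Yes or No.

stage34 = [March 23, March 28], stage43 = [March 18, March 28].
Actual relation of stage34 to stage43: finishes.
Asked whether 'finishes' holds → Yes.

Yes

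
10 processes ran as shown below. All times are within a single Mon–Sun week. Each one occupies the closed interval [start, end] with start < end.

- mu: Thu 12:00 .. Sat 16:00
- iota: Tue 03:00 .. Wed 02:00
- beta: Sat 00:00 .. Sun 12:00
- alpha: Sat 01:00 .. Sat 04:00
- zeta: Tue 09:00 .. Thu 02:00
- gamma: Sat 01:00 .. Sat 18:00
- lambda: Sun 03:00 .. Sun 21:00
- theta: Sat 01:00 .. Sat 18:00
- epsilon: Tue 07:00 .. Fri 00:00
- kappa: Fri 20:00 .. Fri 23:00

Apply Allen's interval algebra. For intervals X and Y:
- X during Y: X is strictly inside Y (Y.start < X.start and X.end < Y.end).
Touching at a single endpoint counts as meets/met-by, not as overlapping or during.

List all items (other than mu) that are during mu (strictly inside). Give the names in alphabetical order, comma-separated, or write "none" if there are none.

Target mu = [Thu 12:00, Sat 16:00].
alpha [Sat 01:00, Sat 04:00] → during → yes.
beta [Sat 00:00, Sun 12:00] → overlapped-by → no.
epsilon [Tue 07:00, Fri 00:00] → overlaps → no.
gamma [Sat 01:00, Sat 18:00] → overlapped-by → no.
iota [Tue 03:00, Wed 02:00] → before → no.
kappa [Fri 20:00, Fri 23:00] → during → yes.
lambda [Sun 03:00, Sun 21:00] → after → no.
theta [Sat 01:00, Sat 18:00] → overlapped-by → no.
zeta [Tue 09:00, Thu 02:00] → before → no.
Result: alpha, kappa.

alpha, kappa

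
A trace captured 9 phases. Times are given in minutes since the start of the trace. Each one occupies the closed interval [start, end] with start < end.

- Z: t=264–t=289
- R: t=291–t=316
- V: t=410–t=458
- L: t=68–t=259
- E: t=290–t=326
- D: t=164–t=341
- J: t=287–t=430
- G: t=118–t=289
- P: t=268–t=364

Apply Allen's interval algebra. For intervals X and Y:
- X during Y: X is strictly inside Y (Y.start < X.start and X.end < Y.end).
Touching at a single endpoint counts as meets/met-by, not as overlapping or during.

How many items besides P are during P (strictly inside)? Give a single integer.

2

Target P = [t=268, t=364].
D [t=164, t=341] → overlaps → no.
E [t=290, t=326] → during → counts.
G [t=118, t=289] → overlaps → no.
J [t=287, t=430] → overlapped-by → no.
L [t=68, t=259] → before → no.
R [t=291, t=316] → during → counts.
V [t=410, t=458] → after → no.
Z [t=264, t=289] → overlaps → no.
Total: 2.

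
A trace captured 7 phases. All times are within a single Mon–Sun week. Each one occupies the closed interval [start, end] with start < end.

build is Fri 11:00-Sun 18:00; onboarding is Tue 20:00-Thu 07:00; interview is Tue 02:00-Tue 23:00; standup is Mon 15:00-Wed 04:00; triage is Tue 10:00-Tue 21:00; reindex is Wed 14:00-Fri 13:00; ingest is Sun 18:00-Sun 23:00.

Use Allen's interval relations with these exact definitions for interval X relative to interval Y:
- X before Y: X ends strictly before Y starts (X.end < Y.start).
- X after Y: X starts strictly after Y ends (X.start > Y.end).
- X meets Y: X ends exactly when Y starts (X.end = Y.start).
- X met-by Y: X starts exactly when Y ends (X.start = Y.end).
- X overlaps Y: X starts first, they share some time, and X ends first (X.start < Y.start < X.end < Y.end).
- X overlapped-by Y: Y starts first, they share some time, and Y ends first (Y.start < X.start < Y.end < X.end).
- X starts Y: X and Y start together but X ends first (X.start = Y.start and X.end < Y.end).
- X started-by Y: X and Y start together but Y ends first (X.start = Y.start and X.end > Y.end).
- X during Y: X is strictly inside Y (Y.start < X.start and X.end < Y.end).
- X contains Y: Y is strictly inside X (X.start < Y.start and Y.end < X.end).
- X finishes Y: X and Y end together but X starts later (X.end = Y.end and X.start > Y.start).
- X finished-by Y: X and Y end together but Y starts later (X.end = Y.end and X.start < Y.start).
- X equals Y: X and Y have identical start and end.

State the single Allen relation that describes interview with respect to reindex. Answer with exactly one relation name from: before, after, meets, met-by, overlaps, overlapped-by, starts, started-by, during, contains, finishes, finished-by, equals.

interview = [Tue 02:00, Tue 23:00]; reindex = [Wed 14:00, Fri 13:00].
Compare endpoints: interview.start < reindex.start, interview.start < reindex.end, interview.end < reindex.start, interview.end < reindex.end.
That pattern is 'before'.

before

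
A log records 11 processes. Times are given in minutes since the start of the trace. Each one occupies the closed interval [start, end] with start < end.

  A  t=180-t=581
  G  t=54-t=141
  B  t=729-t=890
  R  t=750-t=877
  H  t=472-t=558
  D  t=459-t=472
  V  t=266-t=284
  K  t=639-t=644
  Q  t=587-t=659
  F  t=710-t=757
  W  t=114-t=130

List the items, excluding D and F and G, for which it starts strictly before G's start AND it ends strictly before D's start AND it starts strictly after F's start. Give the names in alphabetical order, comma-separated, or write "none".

Conditions: its start is strictly before G's start (X.start < t=54) AND its end is strictly before D's start (X.end < t=459) AND its start is strictly after F's start (X.start > t=710).
A: start t=180 < t=54? ✗; end t=581 < t=459? ✗; start t=180 > t=710? ✗ → no.
B: start t=729 < t=54? ✗; end t=890 < t=459? ✗; start t=729 > t=710? ✓ → no.
H: start t=472 < t=54? ✗; end t=558 < t=459? ✗; start t=472 > t=710? ✗ → no.
K: start t=639 < t=54? ✗; end t=644 < t=459? ✗; start t=639 > t=710? ✗ → no.
Q: start t=587 < t=54? ✗; end t=659 < t=459? ✗; start t=587 > t=710? ✗ → no.
R: start t=750 < t=54? ✗; end t=877 < t=459? ✗; start t=750 > t=710? ✓ → no.
V: start t=266 < t=54? ✗; end t=284 < t=459? ✓; start t=266 > t=710? ✗ → no.
W: start t=114 < t=54? ✗; end t=130 < t=459? ✓; start t=114 > t=710? ✗ → no.
Result: none.

none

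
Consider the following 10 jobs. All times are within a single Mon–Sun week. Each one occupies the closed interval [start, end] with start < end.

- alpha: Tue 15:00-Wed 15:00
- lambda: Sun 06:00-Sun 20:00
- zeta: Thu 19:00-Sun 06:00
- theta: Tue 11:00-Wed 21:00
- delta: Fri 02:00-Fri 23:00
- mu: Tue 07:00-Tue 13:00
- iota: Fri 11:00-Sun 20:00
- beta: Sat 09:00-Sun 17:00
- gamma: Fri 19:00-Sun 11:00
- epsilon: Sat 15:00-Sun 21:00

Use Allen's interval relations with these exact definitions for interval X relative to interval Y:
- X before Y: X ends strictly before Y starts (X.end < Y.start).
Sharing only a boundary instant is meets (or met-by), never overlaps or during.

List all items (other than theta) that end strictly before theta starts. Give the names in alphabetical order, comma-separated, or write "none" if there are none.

none

Target theta = [Tue 11:00, Wed 21:00].
alpha [Tue 15:00, Wed 15:00] → during → no.
beta [Sat 09:00, Sun 17:00] → after → no.
delta [Fri 02:00, Fri 23:00] → after → no.
epsilon [Sat 15:00, Sun 21:00] → after → no.
gamma [Fri 19:00, Sun 11:00] → after → no.
iota [Fri 11:00, Sun 20:00] → after → no.
lambda [Sun 06:00, Sun 20:00] → after → no.
mu [Tue 07:00, Tue 13:00] → overlaps → no.
zeta [Thu 19:00, Sun 06:00] → after → no.
Result: none.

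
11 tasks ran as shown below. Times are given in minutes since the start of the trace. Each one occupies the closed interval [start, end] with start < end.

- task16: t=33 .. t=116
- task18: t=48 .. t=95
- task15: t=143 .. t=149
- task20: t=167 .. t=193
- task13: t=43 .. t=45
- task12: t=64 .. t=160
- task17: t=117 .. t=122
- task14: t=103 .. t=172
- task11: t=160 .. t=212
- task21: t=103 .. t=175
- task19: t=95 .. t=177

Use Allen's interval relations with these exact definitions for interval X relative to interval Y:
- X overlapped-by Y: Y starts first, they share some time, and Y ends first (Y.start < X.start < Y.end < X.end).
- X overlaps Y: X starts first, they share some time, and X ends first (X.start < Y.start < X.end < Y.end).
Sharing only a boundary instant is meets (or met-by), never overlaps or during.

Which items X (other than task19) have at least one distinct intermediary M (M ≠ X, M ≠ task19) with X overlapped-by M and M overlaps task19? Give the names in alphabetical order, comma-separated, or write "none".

Target task19 = [t=95, t=177].
Intermediaries M with M overlaps task19: task12, task16.
Via task12 — items with X overlapped-by task12: task14, task21.
Via task16 — items with X overlapped-by task16: task12, task14, task21.
Union: task12, task14, task21.

task12, task14, task21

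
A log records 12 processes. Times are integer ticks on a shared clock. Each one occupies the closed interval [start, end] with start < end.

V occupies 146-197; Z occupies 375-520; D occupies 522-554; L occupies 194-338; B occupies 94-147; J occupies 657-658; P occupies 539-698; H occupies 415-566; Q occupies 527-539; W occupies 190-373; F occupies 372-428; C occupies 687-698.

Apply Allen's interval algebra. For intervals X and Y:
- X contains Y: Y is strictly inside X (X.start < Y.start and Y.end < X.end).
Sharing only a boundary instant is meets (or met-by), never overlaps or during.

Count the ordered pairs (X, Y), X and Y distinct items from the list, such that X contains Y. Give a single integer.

5

Checking all 132 ordered pairs for relation 'contains'; matching pairs in alphabetical order:
(D, Q): D contains Q ✓
(H, D): H contains D ✓
(H, Q): H contains Q ✓
(P, J): P contains J ✓
(W, L): W contains L ✓
Count: 5.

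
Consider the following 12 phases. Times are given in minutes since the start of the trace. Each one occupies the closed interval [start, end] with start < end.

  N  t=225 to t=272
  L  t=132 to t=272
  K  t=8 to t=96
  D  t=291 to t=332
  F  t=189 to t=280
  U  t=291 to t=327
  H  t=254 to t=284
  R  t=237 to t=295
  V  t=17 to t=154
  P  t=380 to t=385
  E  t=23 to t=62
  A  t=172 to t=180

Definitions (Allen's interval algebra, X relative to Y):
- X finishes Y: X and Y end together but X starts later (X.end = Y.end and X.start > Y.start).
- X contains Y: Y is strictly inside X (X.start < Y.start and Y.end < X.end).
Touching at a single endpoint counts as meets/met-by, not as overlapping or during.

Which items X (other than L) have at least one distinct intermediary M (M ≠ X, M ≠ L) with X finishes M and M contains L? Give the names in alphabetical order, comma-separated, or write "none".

Target L = [t=132, t=272].
Intermediaries M with M contains L: none.
Union: none.

none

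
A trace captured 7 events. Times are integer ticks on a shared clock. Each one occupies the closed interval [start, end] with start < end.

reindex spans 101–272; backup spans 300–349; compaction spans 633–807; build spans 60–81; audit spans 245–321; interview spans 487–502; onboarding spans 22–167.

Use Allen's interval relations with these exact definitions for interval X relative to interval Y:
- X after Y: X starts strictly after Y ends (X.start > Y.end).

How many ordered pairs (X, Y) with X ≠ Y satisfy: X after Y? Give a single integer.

17

Checking all 42 ordered pairs for relation 'after'; matching pairs in alphabetical order:
(audit, build): audit after build ✓
(audit, onboarding): audit after onboarding ✓
(backup, build): backup after build ✓
(backup, onboarding): backup after onboarding ✓
(backup, reindex): backup after reindex ✓
(compaction, audit): compaction after audit ✓
(compaction, backup): compaction after backup ✓
(compaction, build): compaction after build ✓
(compaction, interview): compaction after interview ✓
(compaction, onboarding): compaction after onboarding ✓
(compaction, reindex): compaction after reindex ✓
(interview, audit): interview after audit ✓
(interview, backup): interview after backup ✓
(interview, build): interview after build ✓
(interview, onboarding): interview after onboarding ✓
(interview, reindex): interview after reindex ✓
(reindex, build): reindex after build ✓
Count: 17.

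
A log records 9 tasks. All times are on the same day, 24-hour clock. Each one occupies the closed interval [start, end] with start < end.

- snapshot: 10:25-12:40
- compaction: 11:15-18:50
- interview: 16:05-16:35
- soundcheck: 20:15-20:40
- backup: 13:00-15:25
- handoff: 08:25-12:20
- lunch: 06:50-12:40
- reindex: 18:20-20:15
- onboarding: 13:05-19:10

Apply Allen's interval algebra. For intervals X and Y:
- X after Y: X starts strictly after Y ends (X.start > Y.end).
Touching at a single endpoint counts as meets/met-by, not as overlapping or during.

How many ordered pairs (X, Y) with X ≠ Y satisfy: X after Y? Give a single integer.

22

Checking all 72 ordered pairs for relation 'after'; matching pairs in alphabetical order:
(backup, handoff): backup after handoff ✓
(backup, lunch): backup after lunch ✓
(backup, snapshot): backup after snapshot ✓
(interview, backup): interview after backup ✓
(interview, handoff): interview after handoff ✓
(interview, lunch): interview after lunch ✓
(interview, snapshot): interview after snapshot ✓
(onboarding, handoff): onboarding after handoff ✓
(onboarding, lunch): onboarding after lunch ✓
(onboarding, snapshot): onboarding after snapshot ✓
(reindex, backup): reindex after backup ✓
(reindex, handoff): reindex after handoff ✓
(reindex, interview): reindex after interview ✓
(reindex, lunch): reindex after lunch ✓
(reindex, snapshot): reindex after snapshot ✓
(soundcheck, backup): soundcheck after backup ✓
(soundcheck, compaction): soundcheck after compaction ✓
(soundcheck, handoff): soundcheck after handoff ✓
(soundcheck, interview): soundcheck after interview ✓
(soundcheck, lunch): soundcheck after lunch ✓
(soundcheck, onboarding): soundcheck after onboarding ✓
(soundcheck, snapshot): soundcheck after snapshot ✓
Count: 22.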